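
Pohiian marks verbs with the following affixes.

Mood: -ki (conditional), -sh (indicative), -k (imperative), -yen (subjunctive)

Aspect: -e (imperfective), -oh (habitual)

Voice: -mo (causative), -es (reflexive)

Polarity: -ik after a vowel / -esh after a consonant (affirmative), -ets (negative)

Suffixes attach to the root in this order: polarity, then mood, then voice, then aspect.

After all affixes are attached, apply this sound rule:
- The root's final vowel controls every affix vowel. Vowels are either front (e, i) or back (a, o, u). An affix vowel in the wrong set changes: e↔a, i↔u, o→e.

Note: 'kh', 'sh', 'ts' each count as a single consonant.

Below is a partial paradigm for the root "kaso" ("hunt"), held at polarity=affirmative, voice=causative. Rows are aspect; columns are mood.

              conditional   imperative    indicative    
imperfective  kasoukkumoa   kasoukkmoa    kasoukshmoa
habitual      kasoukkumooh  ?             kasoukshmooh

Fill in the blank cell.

kasoukkmooh

Attach polarity affirmative -ik (after vowel 'o') → kasoik.
Attach mood imperative -k → kasoikk.
Attach voice causative -mo → kasoikkmo.
Attach aspect habitual -oh → kasoikkmooh.
Apply vowel harmony: kasoikkmooh → kasoukkmooh.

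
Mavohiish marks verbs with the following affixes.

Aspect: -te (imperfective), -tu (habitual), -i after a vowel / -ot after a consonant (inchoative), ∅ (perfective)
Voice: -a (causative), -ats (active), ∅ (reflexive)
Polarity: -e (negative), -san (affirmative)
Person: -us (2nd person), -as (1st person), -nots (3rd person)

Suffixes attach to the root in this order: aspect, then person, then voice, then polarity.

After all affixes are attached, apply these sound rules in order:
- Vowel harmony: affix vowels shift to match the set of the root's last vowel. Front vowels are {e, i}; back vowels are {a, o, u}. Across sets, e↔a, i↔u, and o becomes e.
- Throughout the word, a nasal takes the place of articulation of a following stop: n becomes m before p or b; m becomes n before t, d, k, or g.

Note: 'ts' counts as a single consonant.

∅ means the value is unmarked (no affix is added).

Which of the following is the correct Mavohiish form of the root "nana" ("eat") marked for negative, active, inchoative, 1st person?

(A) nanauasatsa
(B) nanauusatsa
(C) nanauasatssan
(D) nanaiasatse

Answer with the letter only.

Attach aspect inchoative -i (after vowel 'a') → nanai.
Attach person 1st person -as → nanaias.
Attach voice active -ats → nanaiasats.
Attach polarity negative -e → nanaiasatse.
Apply vowel harmony: nanaiasatse → nanauasatsa.
Nasal assimilation: no change.
So the correct form is nanauasatsa, option (A).
(D) nanaiasatse is wrong: it fails to apply the sound rule(s).
(B) nanauusatsa is wrong: it uses 2nd person instead of 1st person for person.
(C) nanauasatssan is wrong: it uses affirmative instead of negative for polarity.

A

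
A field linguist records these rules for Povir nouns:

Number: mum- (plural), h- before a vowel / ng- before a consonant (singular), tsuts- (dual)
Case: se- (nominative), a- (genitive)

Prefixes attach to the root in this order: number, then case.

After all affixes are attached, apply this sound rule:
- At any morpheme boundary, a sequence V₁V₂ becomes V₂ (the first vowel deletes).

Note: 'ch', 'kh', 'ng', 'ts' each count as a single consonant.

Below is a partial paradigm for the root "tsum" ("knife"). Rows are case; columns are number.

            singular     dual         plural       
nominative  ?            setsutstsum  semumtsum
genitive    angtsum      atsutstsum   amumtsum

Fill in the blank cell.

sengtsum

Attach number singular ng- (before consonant 'ts') → ngtsum.
Attach case nominative se- → sengtsum.
Vowel deletion: no change.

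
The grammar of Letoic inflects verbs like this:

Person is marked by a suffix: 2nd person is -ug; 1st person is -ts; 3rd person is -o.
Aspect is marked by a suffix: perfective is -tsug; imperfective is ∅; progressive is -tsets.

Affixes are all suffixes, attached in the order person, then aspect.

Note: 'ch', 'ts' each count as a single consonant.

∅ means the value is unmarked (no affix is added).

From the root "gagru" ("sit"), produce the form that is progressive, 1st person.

gagrutstsets

Attach person 1st person -ts → gagruts.
Attach aspect progressive -tsets → gagrutstsets.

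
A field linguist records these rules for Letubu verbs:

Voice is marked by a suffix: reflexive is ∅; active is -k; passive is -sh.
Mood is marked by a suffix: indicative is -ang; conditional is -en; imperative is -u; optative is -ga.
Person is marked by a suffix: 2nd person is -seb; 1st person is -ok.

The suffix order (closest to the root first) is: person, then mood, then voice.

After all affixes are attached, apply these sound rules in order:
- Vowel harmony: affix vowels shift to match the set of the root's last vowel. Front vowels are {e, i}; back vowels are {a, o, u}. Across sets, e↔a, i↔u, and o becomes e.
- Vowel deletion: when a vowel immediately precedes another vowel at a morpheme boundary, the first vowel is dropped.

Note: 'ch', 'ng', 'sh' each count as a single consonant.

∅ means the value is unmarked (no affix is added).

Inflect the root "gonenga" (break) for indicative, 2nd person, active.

gonengasabangk

Attach person 2nd person -seb → gonengaseb.
Attach mood indicative -ang → gonengasebang.
Attach voice active -k → gonengasebangk.
Apply vowel harmony: gonengasebangk → gonengasabangk.
Vowel deletion: no change.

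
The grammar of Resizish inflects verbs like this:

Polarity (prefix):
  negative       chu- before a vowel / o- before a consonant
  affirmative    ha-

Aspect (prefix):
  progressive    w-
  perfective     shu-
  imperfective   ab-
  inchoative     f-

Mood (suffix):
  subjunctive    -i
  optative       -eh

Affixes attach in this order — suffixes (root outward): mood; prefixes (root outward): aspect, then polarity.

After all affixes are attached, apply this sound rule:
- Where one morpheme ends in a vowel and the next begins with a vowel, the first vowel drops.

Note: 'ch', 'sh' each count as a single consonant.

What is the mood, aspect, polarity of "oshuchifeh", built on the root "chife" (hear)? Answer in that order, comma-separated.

Segment: o-shu-chife-eh.
mood: -eh → optative.
aspect: shu- → perfective.
polarity: chu/o- → negative.

optative, perfective, negative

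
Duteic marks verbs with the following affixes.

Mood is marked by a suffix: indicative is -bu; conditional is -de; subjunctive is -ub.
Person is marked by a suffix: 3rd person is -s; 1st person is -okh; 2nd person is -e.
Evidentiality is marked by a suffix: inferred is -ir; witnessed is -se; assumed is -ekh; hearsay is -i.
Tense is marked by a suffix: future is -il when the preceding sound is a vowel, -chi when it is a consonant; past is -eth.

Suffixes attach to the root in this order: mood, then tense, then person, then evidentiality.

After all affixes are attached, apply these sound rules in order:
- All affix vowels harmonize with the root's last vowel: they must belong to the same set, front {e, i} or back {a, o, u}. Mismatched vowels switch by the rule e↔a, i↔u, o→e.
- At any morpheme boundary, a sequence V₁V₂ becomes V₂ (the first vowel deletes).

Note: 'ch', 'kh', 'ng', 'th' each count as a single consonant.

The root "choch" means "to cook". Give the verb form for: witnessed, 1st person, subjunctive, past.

Attach mood subjunctive -ub → chochub.
Attach tense past -eth → chochubeth.
Attach person 1st person -okh → chochubethokh.
Attach evidentiality witnessed -se → chochubethokhse.
Apply vowel harmony: chochubethokhse → chochubathokhsa.
Vowel deletion: no change.

chochubathokhsa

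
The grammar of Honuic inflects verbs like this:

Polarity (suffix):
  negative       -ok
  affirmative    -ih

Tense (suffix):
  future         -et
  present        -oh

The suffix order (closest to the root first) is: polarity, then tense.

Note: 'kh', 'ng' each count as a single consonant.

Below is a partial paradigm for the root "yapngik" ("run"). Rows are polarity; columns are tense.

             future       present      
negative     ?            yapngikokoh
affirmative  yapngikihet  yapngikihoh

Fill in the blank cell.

yapngikoket

Attach polarity negative -ok → yapngikok.
Attach tense future -et → yapngikoket.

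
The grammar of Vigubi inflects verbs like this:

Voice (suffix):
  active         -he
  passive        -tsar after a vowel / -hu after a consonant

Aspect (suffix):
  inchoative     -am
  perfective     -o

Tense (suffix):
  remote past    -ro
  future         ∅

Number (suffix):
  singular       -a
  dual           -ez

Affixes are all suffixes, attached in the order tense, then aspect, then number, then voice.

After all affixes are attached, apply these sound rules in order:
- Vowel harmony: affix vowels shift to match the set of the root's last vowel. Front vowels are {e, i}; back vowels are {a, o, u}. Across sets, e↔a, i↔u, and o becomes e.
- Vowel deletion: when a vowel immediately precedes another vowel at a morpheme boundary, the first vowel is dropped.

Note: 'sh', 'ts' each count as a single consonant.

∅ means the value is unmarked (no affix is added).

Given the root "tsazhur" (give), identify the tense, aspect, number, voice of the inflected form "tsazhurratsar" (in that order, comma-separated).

remote past, perfective, singular, passive

Segment: tsazhur-ro-o-a-tsar.
tense: -ro → remote past.
aspect: -o → perfective.
number: -a → singular.
voice: -tsar/hu → passive.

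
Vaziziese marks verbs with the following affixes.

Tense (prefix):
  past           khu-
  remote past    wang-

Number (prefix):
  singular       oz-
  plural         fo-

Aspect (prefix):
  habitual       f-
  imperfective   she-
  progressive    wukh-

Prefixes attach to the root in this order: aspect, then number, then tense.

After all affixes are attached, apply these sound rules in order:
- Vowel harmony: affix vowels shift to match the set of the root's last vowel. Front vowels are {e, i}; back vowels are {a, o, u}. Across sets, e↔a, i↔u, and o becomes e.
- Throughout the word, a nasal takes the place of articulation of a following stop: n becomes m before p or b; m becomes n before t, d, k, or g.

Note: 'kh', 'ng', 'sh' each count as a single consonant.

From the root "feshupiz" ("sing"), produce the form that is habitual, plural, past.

khifeffeshupiz

Attach aspect habitual f- → ffeshupiz.
Attach number plural fo- → foffeshupiz.
Attach tense past khu- → khufoffeshupiz.
Apply vowel harmony: khufoffeshupiz → khifeffeshupiz.
Nasal assimilation: no change.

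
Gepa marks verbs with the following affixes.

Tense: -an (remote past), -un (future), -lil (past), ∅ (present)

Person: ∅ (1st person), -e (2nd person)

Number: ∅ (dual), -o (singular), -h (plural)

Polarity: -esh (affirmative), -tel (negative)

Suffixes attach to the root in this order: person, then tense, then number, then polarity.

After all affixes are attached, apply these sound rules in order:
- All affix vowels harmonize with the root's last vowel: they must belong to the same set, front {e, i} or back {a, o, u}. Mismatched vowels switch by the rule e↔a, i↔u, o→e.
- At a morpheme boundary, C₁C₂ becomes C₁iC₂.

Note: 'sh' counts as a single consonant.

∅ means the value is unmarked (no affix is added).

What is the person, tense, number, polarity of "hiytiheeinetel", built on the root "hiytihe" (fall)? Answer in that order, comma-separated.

Segment: hiytihe-e-un-o-tel.
person: -e → 2nd person.
tense: -un → future.
number: -o → singular.
polarity: -tel → negative.

2nd person, future, singular, negative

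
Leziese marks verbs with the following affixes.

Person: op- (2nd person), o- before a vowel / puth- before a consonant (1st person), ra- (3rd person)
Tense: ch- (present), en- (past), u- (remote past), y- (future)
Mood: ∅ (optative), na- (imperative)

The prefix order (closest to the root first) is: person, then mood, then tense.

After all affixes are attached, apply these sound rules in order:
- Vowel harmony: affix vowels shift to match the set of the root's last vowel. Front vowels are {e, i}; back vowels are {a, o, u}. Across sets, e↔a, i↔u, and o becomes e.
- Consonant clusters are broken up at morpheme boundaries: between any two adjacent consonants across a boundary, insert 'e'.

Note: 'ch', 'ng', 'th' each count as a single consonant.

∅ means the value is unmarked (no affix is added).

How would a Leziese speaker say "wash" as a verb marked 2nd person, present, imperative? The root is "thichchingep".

cheneepethichchingep

Attach person 2nd person op- → opthichchingep.
Attach mood imperative na- → naopthichchingep.
Attach tense present ch- → chnaopthichchingep.
Apply vowel harmony: chnaopthichchingep → chneepthichchingep.
Apply epenthesis: chneepthichchingep → cheneepethichchingep.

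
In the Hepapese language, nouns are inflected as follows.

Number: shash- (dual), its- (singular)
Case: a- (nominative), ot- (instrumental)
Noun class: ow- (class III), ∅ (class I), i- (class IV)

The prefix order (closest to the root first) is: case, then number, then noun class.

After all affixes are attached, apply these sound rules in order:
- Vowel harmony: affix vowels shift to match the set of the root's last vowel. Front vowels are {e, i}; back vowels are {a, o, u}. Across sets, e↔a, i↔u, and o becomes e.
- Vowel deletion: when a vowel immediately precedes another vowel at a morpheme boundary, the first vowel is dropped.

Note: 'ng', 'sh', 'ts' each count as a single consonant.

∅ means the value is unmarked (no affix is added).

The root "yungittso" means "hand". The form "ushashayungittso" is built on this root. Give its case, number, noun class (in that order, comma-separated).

Segment: i-shash-a-yungittso.
case: a- → nominative.
number: shash- → dual.
noun class: i- → class IV.

nominative, dual, class IV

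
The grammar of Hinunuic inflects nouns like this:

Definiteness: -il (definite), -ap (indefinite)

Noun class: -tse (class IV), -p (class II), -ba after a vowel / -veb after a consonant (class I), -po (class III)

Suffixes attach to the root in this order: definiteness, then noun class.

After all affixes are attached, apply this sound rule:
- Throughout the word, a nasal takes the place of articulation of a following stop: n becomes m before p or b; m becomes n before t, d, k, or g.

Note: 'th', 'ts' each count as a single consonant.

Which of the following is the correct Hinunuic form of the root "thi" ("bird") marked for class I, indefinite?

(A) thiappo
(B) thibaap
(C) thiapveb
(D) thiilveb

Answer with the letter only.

Attach definiteness indefinite -ap → thiap.
Attach noun class class I -veb (after consonant 'p') → thiapveb.
Nasal assimilation: no change.
So the correct form is thiapveb, option (C).
(B) thibaap is wrong: it has the affixes in the wrong order.
(D) thiilveb is wrong: it uses definite instead of indefinite for definiteness.
(A) thiappo is wrong: it uses class III instead of class I for noun class.

C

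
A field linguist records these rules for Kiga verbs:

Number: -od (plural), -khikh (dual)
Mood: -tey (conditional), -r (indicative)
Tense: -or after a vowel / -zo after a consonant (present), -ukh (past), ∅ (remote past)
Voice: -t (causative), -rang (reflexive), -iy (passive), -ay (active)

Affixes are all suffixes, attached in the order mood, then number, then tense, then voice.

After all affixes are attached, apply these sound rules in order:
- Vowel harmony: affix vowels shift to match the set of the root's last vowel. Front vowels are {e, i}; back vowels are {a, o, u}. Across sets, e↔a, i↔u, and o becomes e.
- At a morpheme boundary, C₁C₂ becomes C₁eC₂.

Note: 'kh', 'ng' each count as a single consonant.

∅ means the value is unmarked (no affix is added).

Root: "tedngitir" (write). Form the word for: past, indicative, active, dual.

tedngitirerekhikhikhey

Attach mood indicative -r → tedngitirr.
Attach number dual -khikh → tedngitirrkhikh.
Attach tense past -ukh → tedngitirrkhikhukh.
Attach voice active -ay → tedngitirrkhikhukhay.
Apply vowel harmony: tedngitirrkhikhukhay → tedngitirrkhikhikhey.
Apply epenthesis: tedngitirrkhikhikhey → tedngitirerekhikhikhey.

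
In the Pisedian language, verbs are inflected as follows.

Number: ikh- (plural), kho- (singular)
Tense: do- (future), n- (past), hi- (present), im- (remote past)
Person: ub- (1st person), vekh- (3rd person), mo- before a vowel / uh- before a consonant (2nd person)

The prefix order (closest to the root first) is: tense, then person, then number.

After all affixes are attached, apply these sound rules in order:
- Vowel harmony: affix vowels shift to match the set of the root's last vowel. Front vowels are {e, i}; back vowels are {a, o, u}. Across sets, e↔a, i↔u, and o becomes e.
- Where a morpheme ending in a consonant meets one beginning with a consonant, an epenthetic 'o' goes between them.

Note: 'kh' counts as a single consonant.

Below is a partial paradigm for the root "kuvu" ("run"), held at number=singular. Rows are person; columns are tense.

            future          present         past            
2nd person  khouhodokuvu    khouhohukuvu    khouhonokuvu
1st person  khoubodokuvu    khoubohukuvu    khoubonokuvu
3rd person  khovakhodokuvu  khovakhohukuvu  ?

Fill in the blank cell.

Attach tense past n- → nkuvu.
Attach person 3rd person vekh- → vekhnkuvu.
Attach number singular kho- → khovekhnkuvu.
Apply vowel harmony: khovekhnkuvu → khovakhnkuvu.
Apply epenthesis: khovakhnkuvu → khovakhonokuvu.

khovakhonokuvu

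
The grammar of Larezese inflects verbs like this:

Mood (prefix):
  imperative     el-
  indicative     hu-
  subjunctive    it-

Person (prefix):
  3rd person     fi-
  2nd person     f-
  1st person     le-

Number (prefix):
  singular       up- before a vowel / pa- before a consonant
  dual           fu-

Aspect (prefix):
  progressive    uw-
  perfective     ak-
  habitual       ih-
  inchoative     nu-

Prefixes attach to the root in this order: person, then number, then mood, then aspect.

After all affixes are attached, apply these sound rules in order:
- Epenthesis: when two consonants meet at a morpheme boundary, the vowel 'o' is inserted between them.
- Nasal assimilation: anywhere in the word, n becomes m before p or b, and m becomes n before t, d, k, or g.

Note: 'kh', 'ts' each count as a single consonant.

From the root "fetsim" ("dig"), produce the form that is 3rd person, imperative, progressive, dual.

Attach person 3rd person fi- → fifetsim.
Attach number dual fu- → fufifetsim.
Attach mood imperative el- → elfufifetsim.
Attach aspect progressive uw- → uwelfufifetsim.
Apply epenthesis: uwelfufifetsim → uwelofufifetsim.
Nasal assimilation: no change.

uwelofufifetsim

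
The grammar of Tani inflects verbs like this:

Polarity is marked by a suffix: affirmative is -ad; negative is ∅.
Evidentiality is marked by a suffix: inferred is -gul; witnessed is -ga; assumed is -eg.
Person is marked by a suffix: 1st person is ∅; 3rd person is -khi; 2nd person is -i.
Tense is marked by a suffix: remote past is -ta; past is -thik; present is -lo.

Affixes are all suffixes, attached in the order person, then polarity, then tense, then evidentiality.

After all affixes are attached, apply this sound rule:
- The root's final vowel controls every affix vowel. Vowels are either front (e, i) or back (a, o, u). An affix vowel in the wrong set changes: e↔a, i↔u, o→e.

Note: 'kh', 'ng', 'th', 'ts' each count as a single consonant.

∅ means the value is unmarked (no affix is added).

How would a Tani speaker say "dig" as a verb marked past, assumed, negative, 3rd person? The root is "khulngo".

khulngokhuthukag

Attach person 3rd person -khi → khulngokhi.
polarity = negative: zero marking, form stays khulngokhi.
Attach tense past -thik → khulngokhithik.
Attach evidentiality assumed -eg → khulngokhithikeg.
Apply vowel harmony: khulngokhithikeg → khulngokhuthukag.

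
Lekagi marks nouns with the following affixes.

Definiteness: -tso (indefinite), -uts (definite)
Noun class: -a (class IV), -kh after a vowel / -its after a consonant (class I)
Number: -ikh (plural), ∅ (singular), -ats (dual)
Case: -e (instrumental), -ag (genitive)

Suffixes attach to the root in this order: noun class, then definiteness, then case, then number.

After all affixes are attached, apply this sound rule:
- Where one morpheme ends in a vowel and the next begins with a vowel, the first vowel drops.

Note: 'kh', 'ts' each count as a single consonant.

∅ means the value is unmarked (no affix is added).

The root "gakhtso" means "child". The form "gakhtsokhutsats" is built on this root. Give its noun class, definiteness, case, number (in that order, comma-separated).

class I, definite, instrumental, dual

Segment: gakhtso-kh-uts-e-ats.
noun class: -kh/its → class I.
definiteness: -uts → definite.
case: -e → instrumental.
number: -ats → dual.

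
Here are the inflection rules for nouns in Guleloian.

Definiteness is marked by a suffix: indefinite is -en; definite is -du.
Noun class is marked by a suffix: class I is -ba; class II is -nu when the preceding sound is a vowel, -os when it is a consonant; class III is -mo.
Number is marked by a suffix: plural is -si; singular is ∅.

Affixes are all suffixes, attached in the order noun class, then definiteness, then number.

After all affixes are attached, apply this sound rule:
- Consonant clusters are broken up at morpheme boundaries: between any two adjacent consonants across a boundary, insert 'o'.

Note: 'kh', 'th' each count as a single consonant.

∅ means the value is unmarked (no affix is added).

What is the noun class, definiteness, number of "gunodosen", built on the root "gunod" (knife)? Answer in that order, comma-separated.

Segment: gunod-os-en.
noun class: -nu/os → class II.
definiteness: -en → indefinite.
number: ∅ → singular.

class II, indefinite, singular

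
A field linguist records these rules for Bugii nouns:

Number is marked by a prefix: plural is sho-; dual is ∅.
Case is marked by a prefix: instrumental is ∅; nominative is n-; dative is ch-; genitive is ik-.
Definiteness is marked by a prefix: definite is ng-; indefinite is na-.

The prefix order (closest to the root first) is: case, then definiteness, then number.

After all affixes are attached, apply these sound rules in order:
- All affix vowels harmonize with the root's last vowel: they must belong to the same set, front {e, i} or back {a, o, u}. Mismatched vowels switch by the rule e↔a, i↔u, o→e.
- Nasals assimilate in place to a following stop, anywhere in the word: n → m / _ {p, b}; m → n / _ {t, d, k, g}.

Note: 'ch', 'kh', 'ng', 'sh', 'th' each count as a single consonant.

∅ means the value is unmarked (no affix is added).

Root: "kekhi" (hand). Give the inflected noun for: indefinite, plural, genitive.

sheneikkekhi

Attach case genitive ik- → ikkekhi.
Attach definiteness indefinite na- → naikkekhi.
Attach number plural sho- → shonaikkekhi.
Apply vowel harmony: shonaikkekhi → sheneikkekhi.
Nasal assimilation: no change.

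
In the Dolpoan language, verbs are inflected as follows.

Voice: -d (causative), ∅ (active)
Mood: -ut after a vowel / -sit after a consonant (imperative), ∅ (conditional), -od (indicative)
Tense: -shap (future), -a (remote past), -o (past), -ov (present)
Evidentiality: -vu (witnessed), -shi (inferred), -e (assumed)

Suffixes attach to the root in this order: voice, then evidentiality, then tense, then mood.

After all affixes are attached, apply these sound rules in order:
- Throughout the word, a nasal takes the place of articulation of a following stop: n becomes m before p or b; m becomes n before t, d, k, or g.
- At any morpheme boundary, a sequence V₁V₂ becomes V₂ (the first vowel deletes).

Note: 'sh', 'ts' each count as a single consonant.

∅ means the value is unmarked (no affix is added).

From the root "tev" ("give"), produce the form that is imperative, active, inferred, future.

voice = active: zero marking, form stays tev.
Attach evidentiality inferred -shi → tevshi.
Attach tense future -shap → tevshishap.
Attach mood imperative -sit (after consonant 'p') → tevshishapsit.
Nasal assimilation: no change.
Vowel deletion: no change.

tevshishapsit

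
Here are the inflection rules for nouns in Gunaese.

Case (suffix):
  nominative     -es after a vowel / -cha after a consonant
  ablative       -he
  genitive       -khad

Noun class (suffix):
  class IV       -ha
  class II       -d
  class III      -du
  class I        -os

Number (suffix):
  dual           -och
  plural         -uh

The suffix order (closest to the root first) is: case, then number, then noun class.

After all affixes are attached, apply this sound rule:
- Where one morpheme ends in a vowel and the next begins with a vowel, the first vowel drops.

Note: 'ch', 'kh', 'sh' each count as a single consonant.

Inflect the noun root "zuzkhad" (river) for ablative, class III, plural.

Attach case ablative -he → zuzkhadhe.
Attach number plural -uh → zuzkhadheuh.
Attach noun class class III -du → zuzkhadheuhdu.
Apply vowel deletion: zuzkhadheuhdu → zuzkhadhuhdu.

zuzkhadhuhdu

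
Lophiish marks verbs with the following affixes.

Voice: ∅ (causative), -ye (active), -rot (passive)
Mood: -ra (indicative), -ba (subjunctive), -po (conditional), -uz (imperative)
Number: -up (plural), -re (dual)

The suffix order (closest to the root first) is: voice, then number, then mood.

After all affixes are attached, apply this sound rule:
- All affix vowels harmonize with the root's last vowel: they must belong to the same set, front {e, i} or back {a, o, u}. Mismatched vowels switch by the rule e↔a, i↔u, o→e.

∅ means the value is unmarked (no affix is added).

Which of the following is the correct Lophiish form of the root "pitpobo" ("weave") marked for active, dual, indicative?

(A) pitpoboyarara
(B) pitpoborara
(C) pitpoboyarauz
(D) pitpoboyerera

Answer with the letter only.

Attach voice active -ye → pitpoboye.
Attach number dual -re → pitpoboyere.
Attach mood indicative -ra → pitpoboyerera.
Apply vowel harmony: pitpoboyerera → pitpoboyarara.
So the correct form is pitpoboyarara, option (A).
(D) pitpoboyerera is wrong: it fails to apply the sound rule(s).
(B) pitpoborara is wrong: it uses causative instead of active for voice.
(C) pitpoboyarauz is wrong: it uses imperative instead of indicative for mood.

A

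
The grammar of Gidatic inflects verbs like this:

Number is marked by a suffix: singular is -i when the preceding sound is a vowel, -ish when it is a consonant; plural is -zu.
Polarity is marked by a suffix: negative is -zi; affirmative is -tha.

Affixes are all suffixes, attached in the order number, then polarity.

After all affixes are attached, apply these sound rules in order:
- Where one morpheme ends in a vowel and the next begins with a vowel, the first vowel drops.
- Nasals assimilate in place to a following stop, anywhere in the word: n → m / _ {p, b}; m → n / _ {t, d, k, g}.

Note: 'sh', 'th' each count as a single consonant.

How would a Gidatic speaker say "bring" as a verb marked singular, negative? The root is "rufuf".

rufufishzi

Attach number singular -ish (after consonant 'f') → rufufish.
Attach polarity negative -zi → rufufishzi.
Vowel deletion: no change.
Nasal assimilation: no change.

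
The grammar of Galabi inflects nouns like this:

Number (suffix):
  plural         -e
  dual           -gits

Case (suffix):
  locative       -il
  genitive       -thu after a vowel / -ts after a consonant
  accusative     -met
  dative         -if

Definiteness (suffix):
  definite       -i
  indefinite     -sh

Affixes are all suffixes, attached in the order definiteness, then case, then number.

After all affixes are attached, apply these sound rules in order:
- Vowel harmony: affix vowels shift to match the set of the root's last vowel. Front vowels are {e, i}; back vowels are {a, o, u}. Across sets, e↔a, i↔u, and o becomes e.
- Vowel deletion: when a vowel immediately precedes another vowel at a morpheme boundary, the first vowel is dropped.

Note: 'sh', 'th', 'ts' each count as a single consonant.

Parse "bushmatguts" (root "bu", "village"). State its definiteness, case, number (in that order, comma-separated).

Segment: bu-sh-met-gits.
definiteness: -sh → indefinite.
case: -met → accusative.
number: -gits → dual.

indefinite, accusative, dual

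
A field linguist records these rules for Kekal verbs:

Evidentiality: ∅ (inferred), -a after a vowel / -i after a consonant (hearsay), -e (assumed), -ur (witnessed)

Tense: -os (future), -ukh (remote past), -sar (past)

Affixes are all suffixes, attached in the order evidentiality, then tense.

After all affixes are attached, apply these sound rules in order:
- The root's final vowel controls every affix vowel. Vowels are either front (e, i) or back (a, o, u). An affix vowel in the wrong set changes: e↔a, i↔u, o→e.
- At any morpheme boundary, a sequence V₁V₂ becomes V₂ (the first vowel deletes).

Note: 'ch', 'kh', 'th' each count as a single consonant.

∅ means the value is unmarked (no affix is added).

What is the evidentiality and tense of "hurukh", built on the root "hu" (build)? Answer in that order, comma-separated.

witnessed, remote past

Segment: hu-ur-ukh.
evidentiality: -ur → witnessed.
tense: -ukh → remote past.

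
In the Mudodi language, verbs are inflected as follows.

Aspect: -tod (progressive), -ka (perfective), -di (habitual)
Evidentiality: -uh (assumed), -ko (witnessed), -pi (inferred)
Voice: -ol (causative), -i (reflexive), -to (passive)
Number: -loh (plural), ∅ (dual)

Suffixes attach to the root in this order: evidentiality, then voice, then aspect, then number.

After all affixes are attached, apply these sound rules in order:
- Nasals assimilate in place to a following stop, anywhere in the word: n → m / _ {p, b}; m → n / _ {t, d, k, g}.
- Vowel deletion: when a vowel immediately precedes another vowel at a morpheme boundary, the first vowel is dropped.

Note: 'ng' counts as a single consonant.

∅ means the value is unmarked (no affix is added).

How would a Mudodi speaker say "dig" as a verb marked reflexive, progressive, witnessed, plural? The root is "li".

likitodloh

Attach evidentiality witnessed -ko → liko.
Attach voice reflexive -i → likoi.
Attach aspect progressive -tod → likoitod.
Attach number plural -loh → likoitodloh.
Nasal assimilation: no change.
Apply vowel deletion: likoitodloh → likitodloh.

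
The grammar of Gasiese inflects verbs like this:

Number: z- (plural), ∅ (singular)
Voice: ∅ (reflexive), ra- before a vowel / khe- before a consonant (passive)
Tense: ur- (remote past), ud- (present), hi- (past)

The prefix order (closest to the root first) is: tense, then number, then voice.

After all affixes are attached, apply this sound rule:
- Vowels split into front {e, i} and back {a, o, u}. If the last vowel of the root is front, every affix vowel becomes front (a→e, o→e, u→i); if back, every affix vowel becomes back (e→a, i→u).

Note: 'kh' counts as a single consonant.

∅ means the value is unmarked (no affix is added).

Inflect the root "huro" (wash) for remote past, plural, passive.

khazurhuro

Attach tense remote past ur- → urhuro.
Attach number plural z- → zurhuro.
Attach voice passive khe- (before consonant 'z') → khezurhuro.
Apply vowel harmony: khezurhuro → khazurhuro.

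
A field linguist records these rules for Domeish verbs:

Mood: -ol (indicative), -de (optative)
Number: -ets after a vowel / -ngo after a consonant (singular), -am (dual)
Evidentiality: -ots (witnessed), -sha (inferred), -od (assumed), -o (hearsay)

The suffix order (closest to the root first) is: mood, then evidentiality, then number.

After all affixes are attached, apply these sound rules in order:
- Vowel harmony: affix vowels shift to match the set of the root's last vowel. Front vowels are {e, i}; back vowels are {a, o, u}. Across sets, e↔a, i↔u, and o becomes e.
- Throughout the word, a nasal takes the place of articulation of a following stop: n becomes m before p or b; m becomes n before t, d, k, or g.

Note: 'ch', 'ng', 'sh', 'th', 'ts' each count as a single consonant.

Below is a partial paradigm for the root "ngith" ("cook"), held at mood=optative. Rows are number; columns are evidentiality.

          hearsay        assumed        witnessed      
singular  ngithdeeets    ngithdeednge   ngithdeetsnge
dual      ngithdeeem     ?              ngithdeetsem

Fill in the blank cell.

ngithdeedem

Attach mood optative -de → ngithde.
Attach evidentiality assumed -od → ngithdeod.
Attach number dual -am → ngithdeodam.
Apply vowel harmony: ngithdeodam → ngithdeedem.
Nasal assimilation: no change.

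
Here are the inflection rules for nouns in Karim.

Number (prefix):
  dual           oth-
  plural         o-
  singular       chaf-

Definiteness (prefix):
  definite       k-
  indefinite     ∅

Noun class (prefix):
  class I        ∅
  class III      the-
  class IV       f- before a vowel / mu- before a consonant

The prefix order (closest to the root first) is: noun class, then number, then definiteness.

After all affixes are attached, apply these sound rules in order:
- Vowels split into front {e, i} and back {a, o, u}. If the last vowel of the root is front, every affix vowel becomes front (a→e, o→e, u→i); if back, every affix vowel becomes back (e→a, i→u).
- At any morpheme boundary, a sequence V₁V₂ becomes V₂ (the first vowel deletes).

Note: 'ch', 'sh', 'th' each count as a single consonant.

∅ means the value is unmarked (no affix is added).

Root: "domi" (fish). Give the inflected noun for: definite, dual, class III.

Attach noun class class III the- → thedomi.
Attach number dual oth- → oththedomi.
Attach definiteness definite k- → koththedomi.
Apply vowel harmony: koththedomi → keththedomi.
Vowel deletion: no change.

keththedomi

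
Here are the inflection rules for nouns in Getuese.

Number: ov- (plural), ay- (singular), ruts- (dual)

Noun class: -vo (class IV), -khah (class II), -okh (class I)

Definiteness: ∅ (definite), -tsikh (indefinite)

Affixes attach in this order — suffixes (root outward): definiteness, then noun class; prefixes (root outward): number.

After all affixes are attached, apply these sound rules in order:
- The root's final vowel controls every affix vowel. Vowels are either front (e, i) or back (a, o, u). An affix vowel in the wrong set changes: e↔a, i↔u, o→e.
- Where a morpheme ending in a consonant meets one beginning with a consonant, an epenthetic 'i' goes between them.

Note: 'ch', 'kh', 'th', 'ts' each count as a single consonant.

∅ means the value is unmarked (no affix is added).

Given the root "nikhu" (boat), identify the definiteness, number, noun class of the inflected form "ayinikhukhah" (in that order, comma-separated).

Segment: ay-nikhu-khah.
definiteness: ∅ → definite.
number: ay- → singular.
noun class: -khah → class II.

definite, singular, class II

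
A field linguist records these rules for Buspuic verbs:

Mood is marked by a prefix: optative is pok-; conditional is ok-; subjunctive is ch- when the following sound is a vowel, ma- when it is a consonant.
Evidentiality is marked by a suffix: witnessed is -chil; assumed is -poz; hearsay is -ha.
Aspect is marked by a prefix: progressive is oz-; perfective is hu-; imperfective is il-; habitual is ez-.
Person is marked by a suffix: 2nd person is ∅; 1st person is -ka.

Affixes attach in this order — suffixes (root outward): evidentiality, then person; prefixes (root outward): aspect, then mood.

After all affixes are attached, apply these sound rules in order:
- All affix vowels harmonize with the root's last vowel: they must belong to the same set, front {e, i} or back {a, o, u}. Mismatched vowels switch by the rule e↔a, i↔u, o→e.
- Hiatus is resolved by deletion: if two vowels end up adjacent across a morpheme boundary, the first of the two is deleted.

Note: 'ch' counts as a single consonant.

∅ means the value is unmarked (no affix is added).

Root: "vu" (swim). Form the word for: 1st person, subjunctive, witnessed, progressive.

chozvuchulka

Attach aspect progressive oz- → ozvu.
Attach mood subjunctive ch- (before vowel 'o') → chozvu.
Attach evidentiality witnessed -chil → chozvuchil.
Attach person 1st person -ka → chozvuchilka.
Apply vowel harmony: chozvuchilka → chozvuchulka.
Vowel deletion: no change.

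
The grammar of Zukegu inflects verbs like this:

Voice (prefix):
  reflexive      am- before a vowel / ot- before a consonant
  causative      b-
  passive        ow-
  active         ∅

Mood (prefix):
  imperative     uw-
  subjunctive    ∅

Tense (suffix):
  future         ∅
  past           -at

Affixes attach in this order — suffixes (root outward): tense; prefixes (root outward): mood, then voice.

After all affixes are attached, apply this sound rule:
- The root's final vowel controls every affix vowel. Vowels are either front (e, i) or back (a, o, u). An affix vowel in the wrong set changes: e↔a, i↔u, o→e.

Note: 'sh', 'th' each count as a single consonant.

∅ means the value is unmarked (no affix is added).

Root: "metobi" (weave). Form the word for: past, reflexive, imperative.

emiwmetobiet

Attach mood imperative uw- → uwmetobi.
Attach voice reflexive am- (before vowel 'u') → amuwmetobi.
Attach tense past -at → amuwmetobiat.
Apply vowel harmony: amuwmetobiat → emiwmetobiet.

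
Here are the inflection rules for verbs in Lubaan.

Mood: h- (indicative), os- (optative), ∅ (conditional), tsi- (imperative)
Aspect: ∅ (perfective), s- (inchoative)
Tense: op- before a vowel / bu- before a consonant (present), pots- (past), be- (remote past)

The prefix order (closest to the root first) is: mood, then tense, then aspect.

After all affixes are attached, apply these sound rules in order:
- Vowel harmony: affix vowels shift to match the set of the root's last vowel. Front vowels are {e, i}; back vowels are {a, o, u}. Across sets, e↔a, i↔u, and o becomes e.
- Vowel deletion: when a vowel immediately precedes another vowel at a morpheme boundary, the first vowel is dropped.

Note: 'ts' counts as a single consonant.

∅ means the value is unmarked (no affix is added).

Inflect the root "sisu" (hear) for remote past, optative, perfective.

bossisu

Attach mood optative os- → ossisu.
Attach tense remote past be- → beossisu.
aspect = perfective: zero marking, form stays beossisu.
Apply vowel harmony: beossisu → baossisu.
Apply vowel deletion: baossisu → bossisu.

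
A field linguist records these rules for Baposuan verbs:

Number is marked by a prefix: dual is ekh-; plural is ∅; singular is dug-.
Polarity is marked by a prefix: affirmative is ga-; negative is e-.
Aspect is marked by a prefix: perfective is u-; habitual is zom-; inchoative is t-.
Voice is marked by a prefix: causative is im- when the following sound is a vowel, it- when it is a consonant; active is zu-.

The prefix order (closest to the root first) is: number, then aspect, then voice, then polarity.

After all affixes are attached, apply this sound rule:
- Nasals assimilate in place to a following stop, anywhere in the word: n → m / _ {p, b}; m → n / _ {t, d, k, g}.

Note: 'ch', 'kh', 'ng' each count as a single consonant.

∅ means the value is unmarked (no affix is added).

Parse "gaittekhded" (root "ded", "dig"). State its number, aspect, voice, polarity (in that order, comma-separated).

Segment: ga-it-t-ekh-ded.
number: ekh- → dual.
aspect: t- → inchoative.
voice: im/it- → causative.
polarity: ga- → affirmative.

dual, inchoative, causative, affirmative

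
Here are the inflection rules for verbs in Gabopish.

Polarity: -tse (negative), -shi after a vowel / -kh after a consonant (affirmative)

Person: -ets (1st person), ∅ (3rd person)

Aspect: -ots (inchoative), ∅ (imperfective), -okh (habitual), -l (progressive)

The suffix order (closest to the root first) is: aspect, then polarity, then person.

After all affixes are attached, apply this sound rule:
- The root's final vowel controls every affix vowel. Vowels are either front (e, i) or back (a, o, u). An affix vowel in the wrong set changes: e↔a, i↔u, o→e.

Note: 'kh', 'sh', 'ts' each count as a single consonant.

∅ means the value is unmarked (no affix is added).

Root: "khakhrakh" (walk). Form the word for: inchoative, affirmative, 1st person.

Attach aspect inchoative -ots → khakhrakhots.
Attach polarity affirmative -kh (after consonant 'ts') → khakhrakhotskh.
Attach person 1st person -ets → khakhrakhotskhets.
Apply vowel harmony: khakhrakhotskhets → khakhrakhotskhats.

khakhrakhotskhats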